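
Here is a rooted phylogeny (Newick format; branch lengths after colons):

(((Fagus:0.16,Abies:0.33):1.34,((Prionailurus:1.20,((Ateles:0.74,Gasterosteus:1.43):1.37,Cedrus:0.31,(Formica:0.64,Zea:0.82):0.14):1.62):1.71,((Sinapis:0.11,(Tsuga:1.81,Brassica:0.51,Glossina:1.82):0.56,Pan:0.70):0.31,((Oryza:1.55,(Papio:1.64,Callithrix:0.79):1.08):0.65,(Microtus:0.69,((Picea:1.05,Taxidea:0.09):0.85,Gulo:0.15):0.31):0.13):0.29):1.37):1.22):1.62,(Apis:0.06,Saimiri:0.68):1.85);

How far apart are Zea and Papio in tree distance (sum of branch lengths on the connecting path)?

9.32

The path runs Zea → … → MRCA → … → Papio; the MRCA is the node subtending ((Prionailurus,((Ateles,Gasterosteus),Cedrus,(Formica,Zea))),((Sinapis,(Tsuga,Brassica,Glossina),Pan),((Oryza,(Papio,Callithrix)),(Microtus,((Picea,Taxidea),Gulo))))).
Branch lengths along that path: 0.82 + 0.14 + 1.62 + 1.71 + 1.37 + 0.29 + 0.65 + 1.08 + 1.64 = 9.32.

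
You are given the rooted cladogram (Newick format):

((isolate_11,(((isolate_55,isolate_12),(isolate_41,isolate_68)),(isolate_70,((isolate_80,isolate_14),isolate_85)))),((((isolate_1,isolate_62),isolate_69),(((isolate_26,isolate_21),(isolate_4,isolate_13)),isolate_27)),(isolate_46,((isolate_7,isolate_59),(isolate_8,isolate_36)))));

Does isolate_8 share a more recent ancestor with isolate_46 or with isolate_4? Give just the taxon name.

The MRCA of isolate_8 and isolate_46 subtends (isolate_46,((isolate_7,isolate_59),(isolate_8,isolate_36))) (5 taxa).
The MRCA of isolate_8 and isolate_4 subtends ((((isolate_1,isolate_62),isolate_69),(((isolate_26,isolate_21),(isolate_4,isolate_13)),isolate_27)),(isolate_46,((isolate_7,isolate_59),(isolate_8,isolate_36)))) (13 taxa).
The first is nested inside the second, so isolate_8 shares a more recent common ancestor with isolate_46.

isolate_46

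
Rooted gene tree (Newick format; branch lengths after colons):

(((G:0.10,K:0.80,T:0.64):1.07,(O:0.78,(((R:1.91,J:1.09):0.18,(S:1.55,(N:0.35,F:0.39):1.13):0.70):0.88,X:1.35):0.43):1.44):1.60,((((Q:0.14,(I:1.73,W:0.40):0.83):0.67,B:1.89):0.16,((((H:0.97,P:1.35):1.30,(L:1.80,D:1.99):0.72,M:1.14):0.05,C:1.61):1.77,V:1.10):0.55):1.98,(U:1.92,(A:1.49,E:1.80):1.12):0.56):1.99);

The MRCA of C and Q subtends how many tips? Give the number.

The MRCA of C and Q is the node subtending (((Q,(I,W)),B),((((H,P),(L,D),M),C),V)).
That clade contains 11 terminal taxa: B, C, D, H, I, L, M, P, Q, V, W.

11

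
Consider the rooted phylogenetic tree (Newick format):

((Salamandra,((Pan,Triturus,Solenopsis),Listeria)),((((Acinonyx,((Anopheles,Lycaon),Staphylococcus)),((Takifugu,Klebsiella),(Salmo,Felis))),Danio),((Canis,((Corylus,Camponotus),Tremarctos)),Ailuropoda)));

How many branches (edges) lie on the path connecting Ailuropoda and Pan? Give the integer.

7

The MRCA of Ailuropoda and Pan is the root of the tree.
From Ailuropoda up to that node: 3 branches. From Pan up to the same node: 4 branches. Total: 3 + 4 = 7.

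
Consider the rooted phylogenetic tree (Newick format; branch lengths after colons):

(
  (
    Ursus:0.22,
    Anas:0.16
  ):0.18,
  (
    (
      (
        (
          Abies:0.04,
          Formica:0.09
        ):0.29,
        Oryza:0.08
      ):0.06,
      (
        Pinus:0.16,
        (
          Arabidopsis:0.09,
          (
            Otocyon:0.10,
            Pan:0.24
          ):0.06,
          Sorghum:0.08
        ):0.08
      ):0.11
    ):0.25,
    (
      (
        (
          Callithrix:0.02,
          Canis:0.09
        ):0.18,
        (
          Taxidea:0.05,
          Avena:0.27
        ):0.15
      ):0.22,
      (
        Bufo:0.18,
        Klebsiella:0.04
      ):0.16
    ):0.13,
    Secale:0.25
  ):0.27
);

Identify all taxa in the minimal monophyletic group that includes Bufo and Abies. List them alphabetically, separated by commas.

Abies, Arabidopsis, Avena, Bufo, Callithrix, Canis, Formica, Klebsiella, Oryza, Otocyon, Pan, Pinus, Secale, Sorghum, Taxidea

Tracing Bufo: it sits inside (Bufo,Klebsiella).
Tracing Abies: it sits inside (Abies,Formica).
The smallest clade enclosing both is ((((Abies,Formica),Oryza),(Pinus,(Arabidopsis,(Otocyon,Pan),Sorghum))),(((Callithrix,Canis),(Taxidea,Avena)),(Bufo,Klebsiella)),Secale); the answer is its 15 terminal taxa in alphabetical order.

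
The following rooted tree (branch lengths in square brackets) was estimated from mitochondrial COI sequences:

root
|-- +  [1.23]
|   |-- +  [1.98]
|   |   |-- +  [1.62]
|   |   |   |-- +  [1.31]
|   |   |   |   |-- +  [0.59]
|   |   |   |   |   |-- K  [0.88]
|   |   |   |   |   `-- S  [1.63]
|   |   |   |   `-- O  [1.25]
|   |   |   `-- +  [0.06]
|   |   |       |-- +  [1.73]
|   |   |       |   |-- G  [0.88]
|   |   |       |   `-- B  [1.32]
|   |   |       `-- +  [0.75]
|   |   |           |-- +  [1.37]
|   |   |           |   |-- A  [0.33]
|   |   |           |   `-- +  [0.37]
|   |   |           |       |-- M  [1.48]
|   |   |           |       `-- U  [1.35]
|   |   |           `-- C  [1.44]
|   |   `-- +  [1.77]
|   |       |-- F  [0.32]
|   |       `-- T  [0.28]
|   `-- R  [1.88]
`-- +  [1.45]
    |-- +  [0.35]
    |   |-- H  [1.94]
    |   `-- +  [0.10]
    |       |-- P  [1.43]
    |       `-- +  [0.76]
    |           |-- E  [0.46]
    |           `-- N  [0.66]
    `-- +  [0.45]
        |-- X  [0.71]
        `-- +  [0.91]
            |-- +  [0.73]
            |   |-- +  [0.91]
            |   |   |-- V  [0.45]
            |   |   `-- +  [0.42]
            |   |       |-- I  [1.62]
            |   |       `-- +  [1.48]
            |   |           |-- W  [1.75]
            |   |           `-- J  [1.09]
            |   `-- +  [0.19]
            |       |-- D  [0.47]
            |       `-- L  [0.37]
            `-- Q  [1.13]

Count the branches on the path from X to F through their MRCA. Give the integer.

7

The MRCA of X and F is the root of the tree.
From X up to that node: 3 branches. From F up to the same node: 4 branches. Total: 3 + 4 = 7.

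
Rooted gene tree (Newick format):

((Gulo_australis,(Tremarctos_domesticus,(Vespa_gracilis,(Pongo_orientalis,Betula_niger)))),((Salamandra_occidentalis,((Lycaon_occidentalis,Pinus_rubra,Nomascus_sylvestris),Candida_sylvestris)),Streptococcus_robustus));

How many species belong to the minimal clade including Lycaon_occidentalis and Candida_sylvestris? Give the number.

4

The MRCA of Lycaon_occidentalis and Candida_sylvestris is the node subtending ((Lycaon_occidentalis,Pinus_rubra,Nomascus_sylvestris),Candida_sylvestris).
That clade contains 4 terminal taxa: Candida_sylvestris, Lycaon_occidentalis, Nomascus_sylvestris, Pinus_rubra.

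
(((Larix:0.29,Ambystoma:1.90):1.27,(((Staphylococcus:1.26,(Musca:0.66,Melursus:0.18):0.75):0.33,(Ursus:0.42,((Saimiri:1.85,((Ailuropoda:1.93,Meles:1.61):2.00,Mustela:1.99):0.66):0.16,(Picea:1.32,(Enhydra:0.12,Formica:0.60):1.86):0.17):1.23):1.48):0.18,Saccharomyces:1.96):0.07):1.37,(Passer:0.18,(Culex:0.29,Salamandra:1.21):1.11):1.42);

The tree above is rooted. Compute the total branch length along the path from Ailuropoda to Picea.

6.24

The path runs Ailuropoda → … → MRCA → … → Picea; the MRCA is the node subtending ((Saimiri,((Ailuropoda,Meles),Mustela)),(Picea,(Enhydra,Formica))).
Branch lengths along that path: 1.93 + 2.00 + 0.66 + 0.16 + 0.17 + 1.32 = 6.24.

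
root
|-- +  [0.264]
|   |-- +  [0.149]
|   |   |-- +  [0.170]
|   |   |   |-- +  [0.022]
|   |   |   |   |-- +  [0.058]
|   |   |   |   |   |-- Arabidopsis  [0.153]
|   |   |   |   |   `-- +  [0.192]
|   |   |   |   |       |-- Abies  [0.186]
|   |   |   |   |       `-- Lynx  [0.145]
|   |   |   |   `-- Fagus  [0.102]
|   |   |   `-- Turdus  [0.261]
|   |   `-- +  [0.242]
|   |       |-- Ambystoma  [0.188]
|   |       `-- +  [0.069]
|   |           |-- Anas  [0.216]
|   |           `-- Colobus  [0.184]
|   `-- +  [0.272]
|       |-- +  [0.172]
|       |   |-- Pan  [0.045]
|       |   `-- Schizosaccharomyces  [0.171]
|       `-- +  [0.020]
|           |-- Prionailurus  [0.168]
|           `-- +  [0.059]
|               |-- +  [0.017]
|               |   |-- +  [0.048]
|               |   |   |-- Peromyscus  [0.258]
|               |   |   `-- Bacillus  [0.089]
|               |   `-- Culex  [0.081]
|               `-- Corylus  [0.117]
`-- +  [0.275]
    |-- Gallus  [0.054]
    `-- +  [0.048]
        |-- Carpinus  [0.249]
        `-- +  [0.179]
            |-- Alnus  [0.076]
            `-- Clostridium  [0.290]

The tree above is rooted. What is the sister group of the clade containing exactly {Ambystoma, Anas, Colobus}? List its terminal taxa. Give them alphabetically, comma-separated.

Abies, Arabidopsis, Fagus, Lynx, Turdus

The clade containing exactly {Ambystoma, Anas, Colobus} attaches to the tree at the node subtending ((((Arabidopsis,(Abies,Lynx)),Fagus),Turdus),(Ambystoma,(Anas,Colobus))).
The other lineage descending from that same node — the sister group — is (((Arabidopsis,(Abies,Lynx)),Fagus),Turdus); its 5 tips in alphabetical order are the answer.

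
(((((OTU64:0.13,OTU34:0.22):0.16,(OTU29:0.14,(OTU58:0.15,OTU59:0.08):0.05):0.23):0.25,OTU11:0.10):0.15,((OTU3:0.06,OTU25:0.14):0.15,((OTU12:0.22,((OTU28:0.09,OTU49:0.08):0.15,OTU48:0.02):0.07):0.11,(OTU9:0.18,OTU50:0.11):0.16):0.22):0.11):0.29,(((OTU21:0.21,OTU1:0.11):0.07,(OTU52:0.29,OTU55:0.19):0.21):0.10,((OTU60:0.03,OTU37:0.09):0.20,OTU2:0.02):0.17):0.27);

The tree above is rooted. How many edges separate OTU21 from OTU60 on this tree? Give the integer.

6

The MRCA of OTU21 and OTU60 is the node subtending (((OTU21,OTU1),(OTU52,OTU55)),((OTU60,OTU37),OTU2)).
From OTU21 up to that node: 3 branches. From OTU60 up to the same node: 3 branches. Total: 3 + 3 = 6.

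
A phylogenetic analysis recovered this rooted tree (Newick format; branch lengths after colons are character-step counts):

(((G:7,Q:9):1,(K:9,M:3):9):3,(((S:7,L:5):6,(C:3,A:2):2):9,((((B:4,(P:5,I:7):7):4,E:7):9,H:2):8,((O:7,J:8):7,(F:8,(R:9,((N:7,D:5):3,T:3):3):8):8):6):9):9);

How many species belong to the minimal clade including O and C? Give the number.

The MRCA of O and C is the node subtending (((S,L),(C,A)),((((B,(P,I)),E),H),((O,J),(F,(R,((N,D),T)))))).
That clade contains 16 terminal taxa: A, B, C, D, E, F, H, I, J, L, N, O, P, R, S, T.

16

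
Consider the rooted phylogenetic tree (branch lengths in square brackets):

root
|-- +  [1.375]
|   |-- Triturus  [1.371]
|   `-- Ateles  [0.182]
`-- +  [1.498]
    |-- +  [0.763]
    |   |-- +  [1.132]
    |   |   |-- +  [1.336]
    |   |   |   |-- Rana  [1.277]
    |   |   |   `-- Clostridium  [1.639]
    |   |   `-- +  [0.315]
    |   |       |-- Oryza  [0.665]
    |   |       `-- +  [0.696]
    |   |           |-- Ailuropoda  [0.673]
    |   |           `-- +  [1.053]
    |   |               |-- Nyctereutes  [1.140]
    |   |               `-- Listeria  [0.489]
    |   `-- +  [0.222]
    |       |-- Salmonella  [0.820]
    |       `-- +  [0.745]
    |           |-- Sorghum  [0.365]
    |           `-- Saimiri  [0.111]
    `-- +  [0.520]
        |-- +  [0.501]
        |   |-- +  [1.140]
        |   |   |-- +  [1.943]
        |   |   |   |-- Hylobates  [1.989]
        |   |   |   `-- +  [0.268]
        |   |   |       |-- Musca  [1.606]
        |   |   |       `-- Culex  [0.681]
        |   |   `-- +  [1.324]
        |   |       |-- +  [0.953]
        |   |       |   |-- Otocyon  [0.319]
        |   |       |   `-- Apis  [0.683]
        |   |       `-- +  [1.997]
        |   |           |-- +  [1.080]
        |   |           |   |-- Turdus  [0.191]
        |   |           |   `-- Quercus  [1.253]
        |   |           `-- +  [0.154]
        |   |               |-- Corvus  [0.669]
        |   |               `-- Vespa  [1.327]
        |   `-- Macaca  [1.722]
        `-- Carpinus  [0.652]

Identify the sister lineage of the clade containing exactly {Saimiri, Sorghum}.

Salmonella

The clade containing exactly {Saimiri, Sorghum} attaches to the tree at the node subtending (Salmonella,(Sorghum,Saimiri)).
The other lineage descending from that same node — the sister group — is the single tip Salmonella.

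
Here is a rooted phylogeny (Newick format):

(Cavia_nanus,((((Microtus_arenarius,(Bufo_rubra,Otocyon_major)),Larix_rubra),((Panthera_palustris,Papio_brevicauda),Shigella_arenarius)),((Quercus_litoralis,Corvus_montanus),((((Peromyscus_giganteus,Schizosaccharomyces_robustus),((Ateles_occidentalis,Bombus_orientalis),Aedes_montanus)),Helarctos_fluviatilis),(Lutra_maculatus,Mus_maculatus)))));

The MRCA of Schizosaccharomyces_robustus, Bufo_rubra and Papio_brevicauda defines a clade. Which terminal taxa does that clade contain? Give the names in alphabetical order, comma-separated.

Aedes_montanus, Ateles_occidentalis, Bombus_orientalis, Bufo_rubra, Corvus_montanus, Helarctos_fluviatilis, Larix_rubra, Lutra_maculatus, Microtus_arenarius, Mus_maculatus, Otocyon_major, Panthera_palustris, Papio_brevicauda, Peromyscus_giganteus, Quercus_litoralis, Schizosaccharomyces_robustus, Shigella_arenarius

Tracing Schizosaccharomyces_robustus: it sits inside (Peromyscus_giganteus,Schizosaccharomyces_robustus).
Tracing Bufo_rubra: it sits inside (Bufo_rubra,Otocyon_major).
Tracing Papio_brevicauda: it sits inside (Panthera_palustris,Papio_brevicauda).
The smallest clade enclosing all 3 is ((((Microtus_arenarius,(Bufo_rubra,Otocyon_major)),Larix_rubra),((Panthera_palustris,Papio_brevicauda),Shigella_arenarius)),((Quercus_litoralis,Corvus_montanus),((((Peromyscus_giganteus,Schizosaccharomyces_robustus),((Ateles_occidentalis,Bombus_orientalis),Aedes_montanus)),Helarctos_fluviatilis),(Lutra_maculatus,Mus_maculatus)))); the answer is its 17 terminal taxa in alphabetical order.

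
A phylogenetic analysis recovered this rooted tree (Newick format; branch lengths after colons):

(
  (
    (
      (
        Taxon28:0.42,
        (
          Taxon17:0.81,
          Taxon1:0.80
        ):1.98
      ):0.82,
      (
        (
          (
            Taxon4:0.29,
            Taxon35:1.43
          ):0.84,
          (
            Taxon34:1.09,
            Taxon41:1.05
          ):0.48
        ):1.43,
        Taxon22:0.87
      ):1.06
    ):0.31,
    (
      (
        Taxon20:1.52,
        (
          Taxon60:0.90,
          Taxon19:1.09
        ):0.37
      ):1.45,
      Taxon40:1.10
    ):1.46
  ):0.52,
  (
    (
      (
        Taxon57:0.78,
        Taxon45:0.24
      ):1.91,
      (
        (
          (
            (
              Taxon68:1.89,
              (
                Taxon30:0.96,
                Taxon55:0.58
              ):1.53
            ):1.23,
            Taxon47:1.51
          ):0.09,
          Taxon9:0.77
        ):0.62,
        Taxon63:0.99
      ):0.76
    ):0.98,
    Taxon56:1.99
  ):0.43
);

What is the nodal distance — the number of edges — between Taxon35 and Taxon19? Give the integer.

9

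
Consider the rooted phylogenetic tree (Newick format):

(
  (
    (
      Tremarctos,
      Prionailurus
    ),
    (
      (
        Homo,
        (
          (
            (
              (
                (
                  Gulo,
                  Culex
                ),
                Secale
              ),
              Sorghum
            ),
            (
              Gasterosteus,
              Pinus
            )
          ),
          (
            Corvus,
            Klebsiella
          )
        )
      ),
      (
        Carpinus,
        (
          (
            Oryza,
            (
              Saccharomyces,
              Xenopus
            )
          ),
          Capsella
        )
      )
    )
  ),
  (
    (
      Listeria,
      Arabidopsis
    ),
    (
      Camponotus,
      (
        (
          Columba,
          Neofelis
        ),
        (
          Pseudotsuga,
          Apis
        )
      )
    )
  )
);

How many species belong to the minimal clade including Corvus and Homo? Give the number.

The MRCA of Corvus and Homo is the node subtending (Homo,(((((Gulo,Culex),Secale),Sorghum),(Gasterosteus,Pinus)),(Corvus,Klebsiella))).
That clade contains 9 terminal taxa: Corvus, Culex, Gasterosteus, Gulo, Homo, Klebsiella, Pinus, Secale, Sorghum.

9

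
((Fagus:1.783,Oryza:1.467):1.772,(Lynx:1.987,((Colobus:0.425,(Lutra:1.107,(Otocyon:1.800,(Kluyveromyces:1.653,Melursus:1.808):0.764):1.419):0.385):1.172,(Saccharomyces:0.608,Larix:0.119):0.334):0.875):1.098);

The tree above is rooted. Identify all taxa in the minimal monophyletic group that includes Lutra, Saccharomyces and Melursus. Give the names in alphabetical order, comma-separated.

Colobus, Kluyveromyces, Larix, Lutra, Melursus, Otocyon, Saccharomyces

Tracing Lutra: it sits inside (Lutra,(Otocyon,(Kluyveromyces,Melursus))).
Tracing Saccharomyces: it sits inside (Saccharomyces,Larix).
Tracing Melursus: it sits inside (Kluyveromyces,Melursus).
The smallest clade enclosing all 3 is ((Colobus,(Lutra,(Otocyon,(Kluyveromyces,Melursus)))),(Saccharomyces,Larix)); the answer is its 7 terminal taxa in alphabetical order.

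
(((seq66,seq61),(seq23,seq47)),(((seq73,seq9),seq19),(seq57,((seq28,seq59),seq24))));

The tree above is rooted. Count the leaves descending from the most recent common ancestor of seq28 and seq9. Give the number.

7

The MRCA of seq28 and seq9 is the node subtending (((seq73,seq9),seq19),(seq57,((seq28,seq59),seq24))).
That clade contains 7 terminal taxa: seq19, seq24, seq28, seq57, seq59, seq73, seq9.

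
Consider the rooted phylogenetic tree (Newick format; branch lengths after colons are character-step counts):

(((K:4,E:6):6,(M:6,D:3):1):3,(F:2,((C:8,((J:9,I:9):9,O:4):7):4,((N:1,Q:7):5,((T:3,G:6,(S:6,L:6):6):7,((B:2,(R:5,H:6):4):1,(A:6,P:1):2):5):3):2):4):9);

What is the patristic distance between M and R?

43

The path runs M → … → MRCA → … → R; the MRCA is the root of the tree.
Branch lengths along that path: 6 + 1 + 3 + 9 + 4 + 2 + 3 + 5 + 1 + 4 + 5 = 43.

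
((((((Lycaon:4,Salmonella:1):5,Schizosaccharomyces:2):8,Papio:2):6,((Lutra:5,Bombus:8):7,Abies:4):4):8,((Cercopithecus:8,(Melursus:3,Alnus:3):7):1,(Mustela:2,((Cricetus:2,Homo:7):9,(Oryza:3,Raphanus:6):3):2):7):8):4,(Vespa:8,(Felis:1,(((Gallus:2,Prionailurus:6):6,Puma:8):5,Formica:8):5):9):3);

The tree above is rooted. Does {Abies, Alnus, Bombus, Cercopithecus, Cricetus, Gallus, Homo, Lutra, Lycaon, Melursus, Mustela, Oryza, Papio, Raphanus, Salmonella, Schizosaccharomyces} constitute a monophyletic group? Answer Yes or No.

No

The MRCA of the listed taxa is the root, so the smallest clade containing them is the whole tree.
That clade also contains Felis, Formica, Prionailurus, Puma, Vespa, which are not in the proposed group, so the group is not monophyletic.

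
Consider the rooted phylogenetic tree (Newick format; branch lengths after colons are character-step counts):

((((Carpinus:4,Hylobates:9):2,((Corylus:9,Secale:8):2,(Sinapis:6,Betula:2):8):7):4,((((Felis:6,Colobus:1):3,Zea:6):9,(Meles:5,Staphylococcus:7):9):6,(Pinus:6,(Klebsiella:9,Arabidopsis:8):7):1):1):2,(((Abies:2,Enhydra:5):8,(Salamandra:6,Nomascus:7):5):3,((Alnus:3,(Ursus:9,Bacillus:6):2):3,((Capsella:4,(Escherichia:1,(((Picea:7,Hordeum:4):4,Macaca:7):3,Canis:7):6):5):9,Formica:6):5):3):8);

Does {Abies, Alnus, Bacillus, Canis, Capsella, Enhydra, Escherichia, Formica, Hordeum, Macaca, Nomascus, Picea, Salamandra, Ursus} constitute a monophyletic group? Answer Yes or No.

The most recent common ancestor of these taxa subtends (((Abies,Enhydra),(Salamandra,Nomascus)),((Alnus,(Ursus,Bacillus)),((Capsella,(Escherichia,(((Picea,Hordeum),Macaca),Canis))),Formica))).
That clade has exactly 14 tips — every listed taxon and nothing else — so the group is monophyletic.

Yes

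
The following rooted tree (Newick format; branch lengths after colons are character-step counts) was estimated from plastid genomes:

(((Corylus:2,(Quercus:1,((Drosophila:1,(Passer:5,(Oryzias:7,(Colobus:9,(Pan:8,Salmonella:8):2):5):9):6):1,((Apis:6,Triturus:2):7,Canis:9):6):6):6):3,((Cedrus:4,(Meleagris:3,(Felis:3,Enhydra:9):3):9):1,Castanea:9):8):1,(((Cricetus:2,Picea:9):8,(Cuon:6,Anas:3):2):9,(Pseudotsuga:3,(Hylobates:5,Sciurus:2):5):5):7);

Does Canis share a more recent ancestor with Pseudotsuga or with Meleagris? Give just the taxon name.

The MRCA of Canis and Meleagris subtends ((Corylus,(Quercus,((Drosophila,(Passer,(Oryzias,(Colobus,(Pan,Salmonella))))),((Apis,Triturus),Canis)))),((Cedrus,(Meleagris,(Felis,Enhydra))),Castanea)) (16 taxa).
The MRCA of Canis and Pseudotsuga is the root, subtending the entire tree (23 taxa).
The first is nested inside the second, so Canis shares a more recent common ancestor with Meleagris.

Meleagris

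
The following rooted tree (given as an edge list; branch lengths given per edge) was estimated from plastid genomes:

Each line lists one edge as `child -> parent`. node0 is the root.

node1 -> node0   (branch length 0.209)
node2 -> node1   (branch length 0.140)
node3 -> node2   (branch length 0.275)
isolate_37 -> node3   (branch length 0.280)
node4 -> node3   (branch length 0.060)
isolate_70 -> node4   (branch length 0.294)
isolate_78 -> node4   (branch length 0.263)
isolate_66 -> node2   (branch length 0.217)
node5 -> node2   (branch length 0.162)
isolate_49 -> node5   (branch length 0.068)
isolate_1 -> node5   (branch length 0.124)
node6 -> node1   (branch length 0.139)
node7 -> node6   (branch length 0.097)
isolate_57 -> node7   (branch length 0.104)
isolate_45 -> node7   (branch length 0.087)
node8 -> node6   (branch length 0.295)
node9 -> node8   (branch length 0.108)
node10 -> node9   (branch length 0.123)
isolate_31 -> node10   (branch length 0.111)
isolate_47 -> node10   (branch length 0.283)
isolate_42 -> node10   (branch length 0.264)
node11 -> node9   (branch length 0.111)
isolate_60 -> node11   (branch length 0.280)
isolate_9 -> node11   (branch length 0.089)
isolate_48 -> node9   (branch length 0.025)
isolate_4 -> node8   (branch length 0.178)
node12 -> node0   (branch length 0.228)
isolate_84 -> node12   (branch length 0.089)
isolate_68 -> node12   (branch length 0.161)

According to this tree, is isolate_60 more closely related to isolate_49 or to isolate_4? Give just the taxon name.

isolate_4

The MRCA of isolate_60 and isolate_4 subtends (((isolate_31,isolate_47,isolate_42),(isolate_60,isolate_9),isolate_48),isolate_4) (7 taxa).
The MRCA of isolate_60 and isolate_49 subtends (((isolate_37,(isolate_70,isolate_78)),isolate_66,(isolate_49,isolate_1)),((isolate_57,isolate_45),(((isolate_31,isolate_47,isolate_42),(isolate_60,isolate_9),isolate_48),isolate_4))) (15 taxa).
The first is nested inside the second, so isolate_60 shares a more recent common ancestor with isolate_4.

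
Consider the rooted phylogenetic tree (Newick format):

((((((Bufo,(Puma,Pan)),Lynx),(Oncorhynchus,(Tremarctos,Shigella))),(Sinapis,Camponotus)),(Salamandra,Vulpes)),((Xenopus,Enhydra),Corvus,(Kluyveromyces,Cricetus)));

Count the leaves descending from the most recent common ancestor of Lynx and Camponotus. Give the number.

The MRCA of Lynx and Camponotus is the node subtending ((((Bufo,(Puma,Pan)),Lynx),(Oncorhynchus,(Tremarctos,Shigella))),(Sinapis,Camponotus)).
That clade contains 9 terminal taxa: Bufo, Camponotus, Lynx, Oncorhynchus, Pan, Puma, Shigella, Sinapis, Tremarctos.

9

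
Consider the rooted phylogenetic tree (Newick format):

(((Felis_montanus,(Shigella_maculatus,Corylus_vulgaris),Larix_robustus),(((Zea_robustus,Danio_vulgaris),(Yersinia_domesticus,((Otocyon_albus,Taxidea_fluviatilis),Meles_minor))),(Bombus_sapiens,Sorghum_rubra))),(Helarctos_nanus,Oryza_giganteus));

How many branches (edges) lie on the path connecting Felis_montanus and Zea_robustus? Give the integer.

The MRCA of Felis_montanus and Zea_robustus is the node subtending ((Felis_montanus,(Shigella_maculatus,Corylus_vulgaris),Larix_robustus),(((Zea_robustus,Danio_vulgaris),(Yersinia_domesticus,((Otocyon_albus,Taxidea_fluviatilis),Meles_minor))),(Bombus_sapiens,Sorghum_rubra))).
From Felis_montanus up to that node: 2 branches. From Zea_robustus up to the same node: 4 branches. Total: 2 + 4 = 6.

6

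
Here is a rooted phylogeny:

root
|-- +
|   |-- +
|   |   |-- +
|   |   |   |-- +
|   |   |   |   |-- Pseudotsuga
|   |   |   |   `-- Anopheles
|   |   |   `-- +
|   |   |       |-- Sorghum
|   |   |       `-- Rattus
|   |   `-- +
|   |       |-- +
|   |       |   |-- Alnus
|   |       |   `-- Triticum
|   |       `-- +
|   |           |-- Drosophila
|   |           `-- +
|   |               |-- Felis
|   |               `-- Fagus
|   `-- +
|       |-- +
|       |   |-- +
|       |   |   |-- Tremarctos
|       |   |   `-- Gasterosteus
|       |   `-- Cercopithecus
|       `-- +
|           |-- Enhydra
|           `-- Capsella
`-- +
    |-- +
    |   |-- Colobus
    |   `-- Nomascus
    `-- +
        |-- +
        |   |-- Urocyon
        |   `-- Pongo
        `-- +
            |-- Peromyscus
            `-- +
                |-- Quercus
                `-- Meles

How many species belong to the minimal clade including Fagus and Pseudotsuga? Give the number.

9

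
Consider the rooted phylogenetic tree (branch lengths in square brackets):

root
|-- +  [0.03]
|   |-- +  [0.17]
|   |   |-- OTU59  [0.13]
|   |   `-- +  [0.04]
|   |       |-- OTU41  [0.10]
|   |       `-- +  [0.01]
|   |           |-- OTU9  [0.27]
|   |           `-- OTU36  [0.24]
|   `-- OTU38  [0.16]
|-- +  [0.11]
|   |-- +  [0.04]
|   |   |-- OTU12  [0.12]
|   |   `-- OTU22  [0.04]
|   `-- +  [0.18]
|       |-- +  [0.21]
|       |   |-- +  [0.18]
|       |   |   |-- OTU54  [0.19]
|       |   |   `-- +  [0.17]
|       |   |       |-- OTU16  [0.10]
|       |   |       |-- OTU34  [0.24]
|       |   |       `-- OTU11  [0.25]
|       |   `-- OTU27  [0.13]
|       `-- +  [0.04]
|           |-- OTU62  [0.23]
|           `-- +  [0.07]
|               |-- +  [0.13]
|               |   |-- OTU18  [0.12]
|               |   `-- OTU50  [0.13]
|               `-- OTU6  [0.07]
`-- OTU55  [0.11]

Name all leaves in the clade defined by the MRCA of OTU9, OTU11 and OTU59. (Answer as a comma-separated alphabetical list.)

Tracing OTU9: it sits inside (OTU9,OTU36).
Tracing OTU11: it sits inside (OTU16,OTU34,OTU11).
Tracing OTU59: it sits inside (OTU59,(OTU41,(OTU9,OTU36))).
The smallest clade enclosing all 3 is the whole tree (their MRCA is the root), so the answer is all 17 tips in alphabetical order.

OTU11, OTU12, OTU16, OTU18, OTU22, OTU27, OTU34, OTU36, OTU38, OTU41, OTU50, OTU54, OTU55, OTU59, OTU6, OTU62, OTU9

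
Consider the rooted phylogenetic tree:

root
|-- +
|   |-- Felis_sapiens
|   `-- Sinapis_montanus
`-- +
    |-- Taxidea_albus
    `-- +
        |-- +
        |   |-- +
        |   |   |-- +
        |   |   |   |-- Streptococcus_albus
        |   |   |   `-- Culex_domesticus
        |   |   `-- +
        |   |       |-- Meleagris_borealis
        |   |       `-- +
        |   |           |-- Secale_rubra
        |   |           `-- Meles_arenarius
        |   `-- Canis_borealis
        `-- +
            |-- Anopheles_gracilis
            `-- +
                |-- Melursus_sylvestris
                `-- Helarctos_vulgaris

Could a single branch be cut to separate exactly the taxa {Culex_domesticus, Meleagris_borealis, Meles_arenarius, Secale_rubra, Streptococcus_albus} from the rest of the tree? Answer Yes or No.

Yes

The most recent common ancestor of these taxa subtends ((Streptococcus_albus,Culex_domesticus),(Meleagris_borealis,(Secale_rubra,Meles_arenarius))).
That clade has exactly 5 tips — every listed taxon and nothing else — so the group is monophyletic.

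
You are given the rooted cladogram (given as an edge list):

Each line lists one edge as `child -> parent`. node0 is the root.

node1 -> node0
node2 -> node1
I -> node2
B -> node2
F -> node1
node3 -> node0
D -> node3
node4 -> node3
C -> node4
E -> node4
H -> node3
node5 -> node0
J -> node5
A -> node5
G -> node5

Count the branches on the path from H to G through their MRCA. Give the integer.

The MRCA of H and G is the root of the tree.
From H up to that node: 2 branches. From G up to the same node: 2 branches. Total: 2 + 2 = 4.

4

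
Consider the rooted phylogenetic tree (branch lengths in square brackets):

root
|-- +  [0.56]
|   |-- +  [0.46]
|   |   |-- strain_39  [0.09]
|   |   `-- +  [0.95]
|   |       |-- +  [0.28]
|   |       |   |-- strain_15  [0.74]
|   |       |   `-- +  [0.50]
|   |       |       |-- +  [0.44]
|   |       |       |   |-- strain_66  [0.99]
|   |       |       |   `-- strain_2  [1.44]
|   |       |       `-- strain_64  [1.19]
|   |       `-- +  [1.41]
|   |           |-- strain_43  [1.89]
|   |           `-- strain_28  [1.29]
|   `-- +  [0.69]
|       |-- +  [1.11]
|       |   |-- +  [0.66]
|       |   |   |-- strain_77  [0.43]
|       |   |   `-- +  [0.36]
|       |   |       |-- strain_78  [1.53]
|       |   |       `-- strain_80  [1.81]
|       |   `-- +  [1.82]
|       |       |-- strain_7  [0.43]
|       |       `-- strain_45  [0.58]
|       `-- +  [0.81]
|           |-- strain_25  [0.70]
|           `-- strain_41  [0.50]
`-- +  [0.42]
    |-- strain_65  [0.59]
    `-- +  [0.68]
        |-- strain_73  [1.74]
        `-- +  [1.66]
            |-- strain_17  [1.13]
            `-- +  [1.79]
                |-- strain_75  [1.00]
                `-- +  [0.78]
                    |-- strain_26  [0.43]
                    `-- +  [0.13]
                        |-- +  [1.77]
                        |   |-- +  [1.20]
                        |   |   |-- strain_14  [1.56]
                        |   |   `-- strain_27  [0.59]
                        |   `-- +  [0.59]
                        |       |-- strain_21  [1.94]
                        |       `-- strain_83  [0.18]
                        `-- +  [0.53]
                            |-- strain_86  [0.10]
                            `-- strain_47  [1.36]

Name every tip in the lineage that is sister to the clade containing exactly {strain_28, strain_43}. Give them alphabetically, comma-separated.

The clade containing exactly {strain_28, strain_43} attaches to the tree at the node subtending ((strain_15,((strain_66,strain_2),strain_64)),(strain_43,strain_28)).
The other lineage descending from that same node — the sister group — is (strain_15,((strain_66,strain_2),strain_64)); its 4 tips in alphabetical order are the answer.

strain_15, strain_2, strain_64, strain_66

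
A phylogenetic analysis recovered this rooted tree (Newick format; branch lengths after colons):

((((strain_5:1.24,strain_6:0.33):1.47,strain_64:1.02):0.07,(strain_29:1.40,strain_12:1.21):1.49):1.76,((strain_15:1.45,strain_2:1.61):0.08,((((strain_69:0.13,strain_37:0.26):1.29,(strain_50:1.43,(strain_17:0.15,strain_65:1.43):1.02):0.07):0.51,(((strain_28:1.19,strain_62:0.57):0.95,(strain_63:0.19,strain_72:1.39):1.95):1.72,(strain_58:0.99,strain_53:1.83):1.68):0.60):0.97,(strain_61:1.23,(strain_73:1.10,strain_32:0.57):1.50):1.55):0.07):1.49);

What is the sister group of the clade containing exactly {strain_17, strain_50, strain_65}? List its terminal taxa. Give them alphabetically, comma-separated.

The clade containing exactly {strain_17, strain_50, strain_65} attaches to the tree at the node subtending ((strain_69,strain_37),(strain_50,(strain_17,strain_65))).
The other lineage descending from that same node — the sister group — is (strain_69,strain_37); its 2 tips in alphabetical order are the answer.

strain_37, strain_69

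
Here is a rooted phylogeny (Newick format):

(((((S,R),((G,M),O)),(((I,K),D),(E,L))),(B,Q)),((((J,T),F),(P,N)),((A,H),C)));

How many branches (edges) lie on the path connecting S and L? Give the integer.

The MRCA of S and L is the node subtending (((S,R),((G,M),O)),(((I,K),D),(E,L))).
From S up to that node: 3 branches. From L up to the same node: 3 branches. Total: 3 + 3 = 6.

6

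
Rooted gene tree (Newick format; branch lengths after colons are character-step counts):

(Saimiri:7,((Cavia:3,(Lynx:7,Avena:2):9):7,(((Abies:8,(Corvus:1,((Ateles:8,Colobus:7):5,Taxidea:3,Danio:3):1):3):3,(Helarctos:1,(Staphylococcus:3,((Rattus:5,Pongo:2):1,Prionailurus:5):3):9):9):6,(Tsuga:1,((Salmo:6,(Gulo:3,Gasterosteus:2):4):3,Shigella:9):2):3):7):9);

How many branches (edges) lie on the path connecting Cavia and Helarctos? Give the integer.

6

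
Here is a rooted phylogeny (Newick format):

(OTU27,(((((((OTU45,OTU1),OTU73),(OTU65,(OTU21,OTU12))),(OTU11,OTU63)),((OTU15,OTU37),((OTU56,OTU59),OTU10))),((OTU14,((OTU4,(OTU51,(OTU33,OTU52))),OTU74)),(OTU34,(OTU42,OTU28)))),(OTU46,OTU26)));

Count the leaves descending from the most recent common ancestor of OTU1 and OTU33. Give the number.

The MRCA of OTU1 and OTU33 is the node subtending ((((((OTU45,OTU1),OTU73),(OTU65,(OTU21,OTU12))),(OTU11,OTU63)),((OTU15,OTU37),((OTU56,OTU59),OTU10))),((OTU14,((OTU4,(OTU51,(OTU33,OTU52))),OTU74)),(OTU34,(OTU42,OTU28)))).
That clade contains 22 terminal taxa: OTU1, OTU10, OTU11, OTU12, OTU14, OTU15, OTU21, OTU28, OTU33, OTU34, OTU37, OTU4, OTU42, OTU45, OTU51, OTU52, OTU56, OTU59, OTU63, OTU65, OTU73, OTU74.

22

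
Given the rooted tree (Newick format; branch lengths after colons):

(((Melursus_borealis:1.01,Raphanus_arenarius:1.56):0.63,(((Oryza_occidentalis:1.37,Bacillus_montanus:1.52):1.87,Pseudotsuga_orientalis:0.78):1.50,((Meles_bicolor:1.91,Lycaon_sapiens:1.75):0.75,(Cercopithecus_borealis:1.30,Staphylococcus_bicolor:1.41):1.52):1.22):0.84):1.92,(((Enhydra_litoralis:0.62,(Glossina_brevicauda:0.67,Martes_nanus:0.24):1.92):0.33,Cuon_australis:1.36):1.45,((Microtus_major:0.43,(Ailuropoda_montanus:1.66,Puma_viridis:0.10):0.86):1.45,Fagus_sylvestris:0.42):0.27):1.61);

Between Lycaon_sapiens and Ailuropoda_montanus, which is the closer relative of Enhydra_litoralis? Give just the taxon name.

Ailuropoda_montanus

The MRCA of Enhydra_litoralis and Ailuropoda_montanus subtends (((Enhydra_litoralis,(Glossina_brevicauda,Martes_nanus)),Cuon_australis),((Microtus_major,(Ailuropoda_montanus,Puma_viridis)),Fagus_sylvestris)) (8 taxa).
The MRCA of Enhydra_litoralis and Lycaon_sapiens is the root, subtending the entire tree (17 taxa).
The first is nested inside the second, so Enhydra_litoralis shares a more recent common ancestor with Ailuropoda_montanus.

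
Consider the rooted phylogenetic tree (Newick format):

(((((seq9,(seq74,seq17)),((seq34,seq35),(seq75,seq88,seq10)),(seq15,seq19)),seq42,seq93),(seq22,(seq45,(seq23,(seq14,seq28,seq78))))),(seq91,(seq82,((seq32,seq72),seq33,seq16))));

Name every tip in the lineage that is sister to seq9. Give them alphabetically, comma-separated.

seq9 attaches to the tree at the node subtending (seq9,(seq74,seq17)).
The other lineage descending from that same node — the sister group — is (seq74,seq17); its 2 tips in alphabetical order are the answer.

seq17, seq74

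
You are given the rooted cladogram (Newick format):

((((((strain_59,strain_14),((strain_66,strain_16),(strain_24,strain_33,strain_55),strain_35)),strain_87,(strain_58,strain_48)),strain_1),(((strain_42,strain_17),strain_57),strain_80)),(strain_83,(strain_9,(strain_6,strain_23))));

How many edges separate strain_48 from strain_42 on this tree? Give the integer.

The MRCA of strain_48 and strain_42 is the node subtending (((((strain_59,strain_14),((strain_66,strain_16),(strain_24,strain_33,strain_55),strain_35)),strain_87,(strain_58,strain_48)),strain_1),(((strain_42,strain_17),strain_57),strain_80)).
From strain_48 up to that node: 4 branches. From strain_42 up to the same node: 4 branches. Total: 4 + 4 = 8.

8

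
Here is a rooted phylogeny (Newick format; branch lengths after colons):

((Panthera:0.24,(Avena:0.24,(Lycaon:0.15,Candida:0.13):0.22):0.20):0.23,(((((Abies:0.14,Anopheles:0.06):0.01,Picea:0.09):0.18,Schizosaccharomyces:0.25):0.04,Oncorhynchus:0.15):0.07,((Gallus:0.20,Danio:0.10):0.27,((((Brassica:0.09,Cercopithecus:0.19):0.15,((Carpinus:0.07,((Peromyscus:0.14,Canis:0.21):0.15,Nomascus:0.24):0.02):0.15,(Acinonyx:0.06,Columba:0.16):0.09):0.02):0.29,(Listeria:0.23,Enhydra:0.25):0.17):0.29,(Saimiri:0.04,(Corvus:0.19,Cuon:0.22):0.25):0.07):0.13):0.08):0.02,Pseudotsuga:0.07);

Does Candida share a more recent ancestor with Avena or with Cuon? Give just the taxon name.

The MRCA of Candida and Avena subtends (Avena,(Lycaon,Candida)) (3 taxa).
The MRCA of Candida and Cuon is the root, subtending the entire tree (25 taxa).
The first is nested inside the second, so Candida shares a more recent common ancestor with Avena.

Avena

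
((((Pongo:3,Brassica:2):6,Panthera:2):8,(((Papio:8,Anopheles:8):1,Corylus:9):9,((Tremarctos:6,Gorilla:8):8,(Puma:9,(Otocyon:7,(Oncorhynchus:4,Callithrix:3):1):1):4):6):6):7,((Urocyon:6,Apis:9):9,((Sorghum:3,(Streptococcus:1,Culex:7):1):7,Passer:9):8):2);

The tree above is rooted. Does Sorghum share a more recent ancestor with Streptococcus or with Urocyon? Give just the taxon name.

The MRCA of Sorghum and Streptococcus subtends (Sorghum,(Streptococcus,Culex)) (3 taxa).
The MRCA of Sorghum and Urocyon subtends ((Urocyon,Apis),((Sorghum,(Streptococcus,Culex)),Passer)) (6 taxa).
The first is nested inside the second, so Sorghum shares a more recent common ancestor with Streptococcus.

Streptococcus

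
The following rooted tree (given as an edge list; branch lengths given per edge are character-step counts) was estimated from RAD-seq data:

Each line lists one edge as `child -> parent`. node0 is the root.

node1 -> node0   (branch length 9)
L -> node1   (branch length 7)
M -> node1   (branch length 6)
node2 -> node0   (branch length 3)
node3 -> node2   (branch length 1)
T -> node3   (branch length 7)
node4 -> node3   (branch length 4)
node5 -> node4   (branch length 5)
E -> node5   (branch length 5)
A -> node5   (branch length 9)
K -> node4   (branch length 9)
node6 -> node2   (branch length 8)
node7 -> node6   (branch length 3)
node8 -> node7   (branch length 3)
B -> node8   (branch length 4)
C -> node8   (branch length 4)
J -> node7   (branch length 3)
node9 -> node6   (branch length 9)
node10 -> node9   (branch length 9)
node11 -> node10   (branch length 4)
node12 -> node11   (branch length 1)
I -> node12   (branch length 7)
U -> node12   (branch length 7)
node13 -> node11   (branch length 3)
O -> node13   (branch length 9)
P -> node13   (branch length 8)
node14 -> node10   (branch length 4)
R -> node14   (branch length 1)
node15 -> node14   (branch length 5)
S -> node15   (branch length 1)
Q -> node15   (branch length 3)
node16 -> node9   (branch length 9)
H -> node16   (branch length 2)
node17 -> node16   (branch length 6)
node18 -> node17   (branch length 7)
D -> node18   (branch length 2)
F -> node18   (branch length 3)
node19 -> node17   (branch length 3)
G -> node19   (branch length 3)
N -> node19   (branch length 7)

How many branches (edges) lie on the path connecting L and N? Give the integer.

9

The MRCA of L and N is the root of the tree.
From L up to that node: 2 branches. From N up to the same node: 7 branches. Total: 2 + 7 = 9.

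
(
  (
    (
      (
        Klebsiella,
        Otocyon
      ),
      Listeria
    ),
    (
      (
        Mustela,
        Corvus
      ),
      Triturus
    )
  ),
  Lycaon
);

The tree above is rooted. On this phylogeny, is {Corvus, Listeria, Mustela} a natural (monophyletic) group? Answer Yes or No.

No

The MRCA of the listed taxa subtends (((Klebsiella,Otocyon),Listeria),((Mustela,Corvus),Triturus)).
That clade also contains Klebsiella, Otocyon, Triturus, which are not in the proposed group, so the group is not monophyletic.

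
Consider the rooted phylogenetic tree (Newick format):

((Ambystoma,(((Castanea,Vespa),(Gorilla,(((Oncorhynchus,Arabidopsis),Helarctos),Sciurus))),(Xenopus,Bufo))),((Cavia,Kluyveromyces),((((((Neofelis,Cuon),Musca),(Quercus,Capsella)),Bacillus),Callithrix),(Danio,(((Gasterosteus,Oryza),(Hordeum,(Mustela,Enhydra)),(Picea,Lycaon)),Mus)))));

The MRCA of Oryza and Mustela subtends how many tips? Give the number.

7

The MRCA of Oryza and Mustela is the node subtending ((Gasterosteus,Oryza),(Hordeum,(Mustela,Enhydra)),(Picea,Lycaon)).
That clade contains 7 terminal taxa: Enhydra, Gasterosteus, Hordeum, Lycaon, Mustela, Oryza, Picea.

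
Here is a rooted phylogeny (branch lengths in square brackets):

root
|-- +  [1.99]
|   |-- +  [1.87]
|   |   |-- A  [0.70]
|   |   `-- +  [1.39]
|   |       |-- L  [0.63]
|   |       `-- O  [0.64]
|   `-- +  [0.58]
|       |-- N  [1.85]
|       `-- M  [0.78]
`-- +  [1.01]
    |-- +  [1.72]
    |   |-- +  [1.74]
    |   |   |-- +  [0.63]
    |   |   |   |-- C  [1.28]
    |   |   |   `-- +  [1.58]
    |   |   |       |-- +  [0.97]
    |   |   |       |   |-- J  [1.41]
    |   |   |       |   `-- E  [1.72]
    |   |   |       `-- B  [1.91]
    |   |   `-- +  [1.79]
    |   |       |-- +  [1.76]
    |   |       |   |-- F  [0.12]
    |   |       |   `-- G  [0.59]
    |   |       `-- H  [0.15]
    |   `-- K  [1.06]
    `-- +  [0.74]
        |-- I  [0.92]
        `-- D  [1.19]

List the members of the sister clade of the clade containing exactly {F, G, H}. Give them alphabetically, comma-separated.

The clade containing exactly {F, G, H} attaches to the tree at the node subtending ((C,((J,E),B)),((F,G),H)).
The other lineage descending from that same node — the sister group — is (C,((J,E),B)); its 4 tips in alphabetical order are the answer.

B, C, E, J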